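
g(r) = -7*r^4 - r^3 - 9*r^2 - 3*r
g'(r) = -28*r^3 - 3*r^2 - 18*r - 3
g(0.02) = -0.06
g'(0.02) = -3.36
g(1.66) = -87.51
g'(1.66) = -169.23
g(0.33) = -2.09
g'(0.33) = -10.27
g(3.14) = -809.60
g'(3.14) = -955.95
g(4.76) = -3919.62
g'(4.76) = -3176.46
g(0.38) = -2.64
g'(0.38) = -11.81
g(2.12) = -197.74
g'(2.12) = -321.43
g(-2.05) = -146.68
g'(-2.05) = 262.52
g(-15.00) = -352980.00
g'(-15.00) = 94092.00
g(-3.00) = -612.00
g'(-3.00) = 780.00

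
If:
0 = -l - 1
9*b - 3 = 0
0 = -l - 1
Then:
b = 1/3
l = -1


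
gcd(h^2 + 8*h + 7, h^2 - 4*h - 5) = h + 1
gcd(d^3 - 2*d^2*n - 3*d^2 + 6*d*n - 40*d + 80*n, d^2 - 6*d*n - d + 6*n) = 1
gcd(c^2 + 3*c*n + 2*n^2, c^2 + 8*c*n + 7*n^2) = c + n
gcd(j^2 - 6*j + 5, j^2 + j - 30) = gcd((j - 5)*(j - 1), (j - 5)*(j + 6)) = j - 5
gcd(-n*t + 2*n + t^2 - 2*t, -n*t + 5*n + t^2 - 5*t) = -n + t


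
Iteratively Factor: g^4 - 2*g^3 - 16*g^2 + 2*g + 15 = (g + 1)*(g^3 - 3*g^2 - 13*g + 15) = (g - 5)*(g + 1)*(g^2 + 2*g - 3) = (g - 5)*(g + 1)*(g + 3)*(g - 1)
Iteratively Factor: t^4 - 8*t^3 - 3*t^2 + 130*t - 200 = (t + 4)*(t^3 - 12*t^2 + 45*t - 50) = (t - 2)*(t + 4)*(t^2 - 10*t + 25) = (t - 5)*(t - 2)*(t + 4)*(t - 5)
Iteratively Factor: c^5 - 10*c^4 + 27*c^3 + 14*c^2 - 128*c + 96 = (c - 3)*(c^4 - 7*c^3 + 6*c^2 + 32*c - 32) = (c - 4)*(c - 3)*(c^3 - 3*c^2 - 6*c + 8) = (c - 4)^2*(c - 3)*(c^2 + c - 2) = (c - 4)^2*(c - 3)*(c + 2)*(c - 1)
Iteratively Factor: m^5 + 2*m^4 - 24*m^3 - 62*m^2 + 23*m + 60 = (m - 5)*(m^4 + 7*m^3 + 11*m^2 - 7*m - 12) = (m - 5)*(m + 1)*(m^3 + 6*m^2 + 5*m - 12) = (m - 5)*(m + 1)*(m + 3)*(m^2 + 3*m - 4) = (m - 5)*(m + 1)*(m + 3)*(m + 4)*(m - 1)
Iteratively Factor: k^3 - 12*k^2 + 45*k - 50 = (k - 5)*(k^2 - 7*k + 10) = (k - 5)^2*(k - 2)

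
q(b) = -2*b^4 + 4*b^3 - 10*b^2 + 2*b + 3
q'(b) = -8*b^3 + 12*b^2 - 20*b + 2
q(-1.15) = -22.11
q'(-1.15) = 53.04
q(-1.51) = -46.99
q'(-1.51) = 87.10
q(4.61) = -711.72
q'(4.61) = -618.95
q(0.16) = 3.08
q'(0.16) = -0.93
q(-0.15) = 2.46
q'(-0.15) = 5.30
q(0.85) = -1.11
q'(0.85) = -11.24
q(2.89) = -117.71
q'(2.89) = -148.68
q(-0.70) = -5.15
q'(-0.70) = 24.62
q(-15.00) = -117027.00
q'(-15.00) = 30002.00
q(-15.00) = -117027.00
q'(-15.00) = 30002.00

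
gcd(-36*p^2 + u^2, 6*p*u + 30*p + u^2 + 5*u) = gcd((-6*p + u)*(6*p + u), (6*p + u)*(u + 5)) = 6*p + u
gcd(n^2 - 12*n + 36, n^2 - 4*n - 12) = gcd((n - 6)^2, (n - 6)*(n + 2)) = n - 6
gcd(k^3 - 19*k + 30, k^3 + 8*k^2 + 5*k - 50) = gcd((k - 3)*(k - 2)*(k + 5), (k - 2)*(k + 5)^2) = k^2 + 3*k - 10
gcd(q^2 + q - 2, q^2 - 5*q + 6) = 1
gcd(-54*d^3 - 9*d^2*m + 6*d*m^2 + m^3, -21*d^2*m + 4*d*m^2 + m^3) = 3*d - m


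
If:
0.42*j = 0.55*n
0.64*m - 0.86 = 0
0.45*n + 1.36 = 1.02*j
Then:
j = 2.01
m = 1.34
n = 1.54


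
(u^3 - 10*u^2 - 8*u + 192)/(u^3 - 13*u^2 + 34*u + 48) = (u + 4)/(u + 1)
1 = 1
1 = 1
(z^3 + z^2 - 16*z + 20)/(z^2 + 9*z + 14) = (z^3 + z^2 - 16*z + 20)/(z^2 + 9*z + 14)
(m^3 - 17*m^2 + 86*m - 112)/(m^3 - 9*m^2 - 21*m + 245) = (m^2 - 10*m + 16)/(m^2 - 2*m - 35)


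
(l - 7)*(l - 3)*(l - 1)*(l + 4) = l^4 - 7*l^3 - 13*l^2 + 103*l - 84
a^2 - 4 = (a - 2)*(a + 2)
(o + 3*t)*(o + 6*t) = o^2 + 9*o*t + 18*t^2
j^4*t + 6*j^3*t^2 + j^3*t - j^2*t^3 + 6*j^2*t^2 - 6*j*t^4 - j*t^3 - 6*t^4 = (j - t)*(j + t)*(j + 6*t)*(j*t + t)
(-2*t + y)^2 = 4*t^2 - 4*t*y + y^2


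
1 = 1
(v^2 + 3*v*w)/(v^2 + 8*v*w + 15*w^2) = v/(v + 5*w)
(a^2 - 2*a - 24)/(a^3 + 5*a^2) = (a^2 - 2*a - 24)/(a^2*(a + 5))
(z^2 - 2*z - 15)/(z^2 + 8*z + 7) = (z^2 - 2*z - 15)/(z^2 + 8*z + 7)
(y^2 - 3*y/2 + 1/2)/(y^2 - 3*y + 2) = (y - 1/2)/(y - 2)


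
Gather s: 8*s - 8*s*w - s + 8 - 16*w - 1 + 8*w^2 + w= s*(7 - 8*w) + 8*w^2 - 15*w + 7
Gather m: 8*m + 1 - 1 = 8*m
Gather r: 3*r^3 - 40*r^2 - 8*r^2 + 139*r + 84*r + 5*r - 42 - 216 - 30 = 3*r^3 - 48*r^2 + 228*r - 288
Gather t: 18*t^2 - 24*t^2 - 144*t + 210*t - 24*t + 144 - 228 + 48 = -6*t^2 + 42*t - 36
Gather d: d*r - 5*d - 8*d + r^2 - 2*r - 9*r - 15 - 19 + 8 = d*(r - 13) + r^2 - 11*r - 26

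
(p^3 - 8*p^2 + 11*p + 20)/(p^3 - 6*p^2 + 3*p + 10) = (p - 4)/(p - 2)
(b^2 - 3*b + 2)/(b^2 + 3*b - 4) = (b - 2)/(b + 4)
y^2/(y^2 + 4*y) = y/(y + 4)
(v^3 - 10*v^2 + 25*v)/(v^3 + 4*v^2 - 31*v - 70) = v*(v - 5)/(v^2 + 9*v + 14)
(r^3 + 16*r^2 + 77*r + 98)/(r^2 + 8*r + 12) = (r^2 + 14*r + 49)/(r + 6)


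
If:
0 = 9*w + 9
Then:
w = -1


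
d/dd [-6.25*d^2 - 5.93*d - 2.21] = -12.5*d - 5.93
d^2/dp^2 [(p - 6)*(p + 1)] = 2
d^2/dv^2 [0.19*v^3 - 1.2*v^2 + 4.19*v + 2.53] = 1.14*v - 2.4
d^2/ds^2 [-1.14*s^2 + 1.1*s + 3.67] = -2.28000000000000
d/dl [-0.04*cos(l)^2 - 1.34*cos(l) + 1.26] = (0.08*cos(l) + 1.34)*sin(l)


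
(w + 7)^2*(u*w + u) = u*w^3 + 15*u*w^2 + 63*u*w + 49*u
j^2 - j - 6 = (j - 3)*(j + 2)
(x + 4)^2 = x^2 + 8*x + 16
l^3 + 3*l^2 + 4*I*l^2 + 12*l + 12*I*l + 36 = (l + 3)*(l - 2*I)*(l + 6*I)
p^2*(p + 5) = p^3 + 5*p^2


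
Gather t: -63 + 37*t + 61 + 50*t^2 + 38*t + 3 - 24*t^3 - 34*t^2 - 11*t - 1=-24*t^3 + 16*t^2 + 64*t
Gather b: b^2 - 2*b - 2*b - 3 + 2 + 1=b^2 - 4*b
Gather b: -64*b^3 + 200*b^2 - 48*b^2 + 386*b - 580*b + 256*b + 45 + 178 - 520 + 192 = -64*b^3 + 152*b^2 + 62*b - 105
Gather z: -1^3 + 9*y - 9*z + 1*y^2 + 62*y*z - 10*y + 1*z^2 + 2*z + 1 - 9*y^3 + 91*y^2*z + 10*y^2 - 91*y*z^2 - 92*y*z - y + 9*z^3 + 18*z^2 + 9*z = -9*y^3 + 11*y^2 - 2*y + 9*z^3 + z^2*(19 - 91*y) + z*(91*y^2 - 30*y + 2)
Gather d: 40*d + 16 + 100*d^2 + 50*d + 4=100*d^2 + 90*d + 20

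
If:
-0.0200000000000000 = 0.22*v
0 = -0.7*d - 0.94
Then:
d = -1.34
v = -0.09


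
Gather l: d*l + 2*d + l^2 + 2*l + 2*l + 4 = 2*d + l^2 + l*(d + 4) + 4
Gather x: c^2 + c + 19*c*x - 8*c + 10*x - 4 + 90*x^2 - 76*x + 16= c^2 - 7*c + 90*x^2 + x*(19*c - 66) + 12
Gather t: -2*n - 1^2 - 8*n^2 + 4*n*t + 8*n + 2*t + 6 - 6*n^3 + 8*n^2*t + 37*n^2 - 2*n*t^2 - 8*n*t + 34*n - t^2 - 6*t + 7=-6*n^3 + 29*n^2 + 40*n + t^2*(-2*n - 1) + t*(8*n^2 - 4*n - 4) + 12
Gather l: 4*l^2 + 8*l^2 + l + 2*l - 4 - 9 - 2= 12*l^2 + 3*l - 15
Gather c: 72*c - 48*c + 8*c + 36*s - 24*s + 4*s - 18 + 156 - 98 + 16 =32*c + 16*s + 56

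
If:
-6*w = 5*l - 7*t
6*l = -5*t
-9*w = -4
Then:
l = -40/201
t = 16/67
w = 4/9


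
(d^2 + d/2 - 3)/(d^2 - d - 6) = (d - 3/2)/(d - 3)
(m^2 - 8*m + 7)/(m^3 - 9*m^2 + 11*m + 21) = (m - 1)/(m^2 - 2*m - 3)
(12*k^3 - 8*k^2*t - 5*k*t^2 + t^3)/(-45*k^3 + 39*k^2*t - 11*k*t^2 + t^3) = (-12*k^3 + 8*k^2*t + 5*k*t^2 - t^3)/(45*k^3 - 39*k^2*t + 11*k*t^2 - t^3)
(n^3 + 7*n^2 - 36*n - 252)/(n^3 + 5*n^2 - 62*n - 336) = (n - 6)/(n - 8)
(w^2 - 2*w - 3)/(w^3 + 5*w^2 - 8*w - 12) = (w - 3)/(w^2 + 4*w - 12)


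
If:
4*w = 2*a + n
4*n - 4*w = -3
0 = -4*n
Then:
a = 3/2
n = 0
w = 3/4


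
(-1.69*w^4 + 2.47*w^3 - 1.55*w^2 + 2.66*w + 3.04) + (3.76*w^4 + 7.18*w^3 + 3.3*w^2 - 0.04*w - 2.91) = 2.07*w^4 + 9.65*w^3 + 1.75*w^2 + 2.62*w + 0.13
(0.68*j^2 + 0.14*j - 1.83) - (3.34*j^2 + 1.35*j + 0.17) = -2.66*j^2 - 1.21*j - 2.0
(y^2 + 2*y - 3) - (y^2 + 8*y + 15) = -6*y - 18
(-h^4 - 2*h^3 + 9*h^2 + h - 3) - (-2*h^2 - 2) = -h^4 - 2*h^3 + 11*h^2 + h - 1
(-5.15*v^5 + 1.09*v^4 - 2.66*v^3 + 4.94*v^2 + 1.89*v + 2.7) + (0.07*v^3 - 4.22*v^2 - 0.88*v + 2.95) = -5.15*v^5 + 1.09*v^4 - 2.59*v^3 + 0.720000000000001*v^2 + 1.01*v + 5.65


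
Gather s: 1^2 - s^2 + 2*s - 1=-s^2 + 2*s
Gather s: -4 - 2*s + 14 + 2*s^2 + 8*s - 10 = 2*s^2 + 6*s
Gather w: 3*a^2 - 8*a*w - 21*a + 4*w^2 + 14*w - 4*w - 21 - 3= 3*a^2 - 21*a + 4*w^2 + w*(10 - 8*a) - 24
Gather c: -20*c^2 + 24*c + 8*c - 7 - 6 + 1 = -20*c^2 + 32*c - 12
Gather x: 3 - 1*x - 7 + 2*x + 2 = x - 2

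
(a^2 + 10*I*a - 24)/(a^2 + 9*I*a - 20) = (a + 6*I)/(a + 5*I)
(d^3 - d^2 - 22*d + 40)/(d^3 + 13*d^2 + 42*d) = (d^3 - d^2 - 22*d + 40)/(d*(d^2 + 13*d + 42))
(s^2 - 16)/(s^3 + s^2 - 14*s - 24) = (s + 4)/(s^2 + 5*s + 6)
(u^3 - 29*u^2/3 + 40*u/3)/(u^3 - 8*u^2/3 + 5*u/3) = (u - 8)/(u - 1)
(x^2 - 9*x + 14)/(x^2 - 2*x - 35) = (x - 2)/(x + 5)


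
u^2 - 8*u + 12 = (u - 6)*(u - 2)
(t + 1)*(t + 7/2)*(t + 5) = t^3 + 19*t^2/2 + 26*t + 35/2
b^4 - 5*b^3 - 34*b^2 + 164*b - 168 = (b - 7)*(b - 2)^2*(b + 6)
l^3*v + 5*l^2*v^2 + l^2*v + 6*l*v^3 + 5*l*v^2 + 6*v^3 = (l + 2*v)*(l + 3*v)*(l*v + v)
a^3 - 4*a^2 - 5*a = a*(a - 5)*(a + 1)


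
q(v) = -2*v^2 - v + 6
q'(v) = -4*v - 1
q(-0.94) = 5.17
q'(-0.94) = 2.76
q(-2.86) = -7.50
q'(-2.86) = 10.44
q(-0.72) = 5.68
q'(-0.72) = 1.88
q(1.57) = -0.50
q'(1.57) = -7.28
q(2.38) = -7.71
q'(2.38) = -10.52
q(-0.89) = 5.31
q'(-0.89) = 2.56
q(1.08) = 2.59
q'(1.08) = -5.32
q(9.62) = -188.71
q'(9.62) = -39.48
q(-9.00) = -147.00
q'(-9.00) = 35.00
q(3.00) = -15.00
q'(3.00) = -13.00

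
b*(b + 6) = b^2 + 6*b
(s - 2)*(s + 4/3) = s^2 - 2*s/3 - 8/3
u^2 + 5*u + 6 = (u + 2)*(u + 3)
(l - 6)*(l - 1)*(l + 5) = l^3 - 2*l^2 - 29*l + 30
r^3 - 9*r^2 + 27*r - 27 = (r - 3)^3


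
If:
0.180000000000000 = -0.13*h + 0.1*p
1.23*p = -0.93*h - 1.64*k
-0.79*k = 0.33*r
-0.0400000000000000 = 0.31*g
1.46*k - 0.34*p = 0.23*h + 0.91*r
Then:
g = -0.13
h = -0.88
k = 0.01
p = 0.66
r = -0.01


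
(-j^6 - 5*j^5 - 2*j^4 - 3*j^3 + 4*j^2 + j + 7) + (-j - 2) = -j^6 - 5*j^5 - 2*j^4 - 3*j^3 + 4*j^2 + 5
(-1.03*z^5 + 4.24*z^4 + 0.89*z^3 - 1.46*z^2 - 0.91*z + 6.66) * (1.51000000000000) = -1.5553*z^5 + 6.4024*z^4 + 1.3439*z^3 - 2.2046*z^2 - 1.3741*z + 10.0566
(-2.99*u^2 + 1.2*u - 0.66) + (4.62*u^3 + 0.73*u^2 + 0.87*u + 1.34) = 4.62*u^3 - 2.26*u^2 + 2.07*u + 0.68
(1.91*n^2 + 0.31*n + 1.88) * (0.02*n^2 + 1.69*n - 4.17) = 0.0382*n^4 + 3.2341*n^3 - 7.4032*n^2 + 1.8845*n - 7.8396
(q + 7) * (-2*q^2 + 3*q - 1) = -2*q^3 - 11*q^2 + 20*q - 7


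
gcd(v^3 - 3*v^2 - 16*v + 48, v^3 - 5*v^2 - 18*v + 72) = v^2 + v - 12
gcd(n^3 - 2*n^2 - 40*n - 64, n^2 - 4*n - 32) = n^2 - 4*n - 32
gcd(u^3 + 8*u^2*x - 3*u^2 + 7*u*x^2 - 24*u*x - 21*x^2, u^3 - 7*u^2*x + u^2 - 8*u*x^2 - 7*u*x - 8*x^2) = u + x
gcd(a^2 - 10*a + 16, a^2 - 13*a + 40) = a - 8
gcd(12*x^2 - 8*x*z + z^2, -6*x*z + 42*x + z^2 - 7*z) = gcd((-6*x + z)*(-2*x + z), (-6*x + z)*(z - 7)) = 6*x - z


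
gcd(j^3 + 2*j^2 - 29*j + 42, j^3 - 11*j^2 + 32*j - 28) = j - 2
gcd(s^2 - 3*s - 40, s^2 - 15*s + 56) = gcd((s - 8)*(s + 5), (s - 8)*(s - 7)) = s - 8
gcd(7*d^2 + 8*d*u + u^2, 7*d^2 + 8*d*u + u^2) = 7*d^2 + 8*d*u + u^2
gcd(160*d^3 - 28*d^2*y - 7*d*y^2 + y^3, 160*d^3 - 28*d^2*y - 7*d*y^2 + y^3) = 160*d^3 - 28*d^2*y - 7*d*y^2 + y^3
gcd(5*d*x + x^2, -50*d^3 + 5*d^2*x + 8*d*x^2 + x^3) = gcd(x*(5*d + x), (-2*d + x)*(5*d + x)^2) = 5*d + x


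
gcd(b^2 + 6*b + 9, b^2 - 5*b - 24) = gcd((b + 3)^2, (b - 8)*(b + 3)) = b + 3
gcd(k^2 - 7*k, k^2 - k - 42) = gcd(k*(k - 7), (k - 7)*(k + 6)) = k - 7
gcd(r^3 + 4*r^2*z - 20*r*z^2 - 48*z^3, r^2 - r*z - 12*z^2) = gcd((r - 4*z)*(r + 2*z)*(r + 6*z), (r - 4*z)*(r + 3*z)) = -r + 4*z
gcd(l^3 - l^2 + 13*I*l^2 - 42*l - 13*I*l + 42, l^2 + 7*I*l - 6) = l + 6*I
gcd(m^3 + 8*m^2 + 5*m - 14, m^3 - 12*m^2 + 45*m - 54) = 1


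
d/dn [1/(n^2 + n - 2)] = (-2*n - 1)/(n^2 + n - 2)^2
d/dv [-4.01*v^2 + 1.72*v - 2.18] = 1.72 - 8.02*v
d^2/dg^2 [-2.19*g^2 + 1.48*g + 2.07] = -4.38000000000000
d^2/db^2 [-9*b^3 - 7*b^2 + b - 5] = -54*b - 14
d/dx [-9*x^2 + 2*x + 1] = 2 - 18*x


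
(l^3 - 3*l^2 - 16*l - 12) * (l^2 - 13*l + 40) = l^5 - 16*l^4 + 63*l^3 + 76*l^2 - 484*l - 480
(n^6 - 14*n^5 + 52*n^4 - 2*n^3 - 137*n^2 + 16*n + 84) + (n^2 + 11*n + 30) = n^6 - 14*n^5 + 52*n^4 - 2*n^3 - 136*n^2 + 27*n + 114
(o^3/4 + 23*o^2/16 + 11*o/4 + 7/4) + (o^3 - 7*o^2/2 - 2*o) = 5*o^3/4 - 33*o^2/16 + 3*o/4 + 7/4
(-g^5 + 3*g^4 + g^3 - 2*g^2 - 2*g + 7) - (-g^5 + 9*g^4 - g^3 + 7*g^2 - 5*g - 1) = -6*g^4 + 2*g^3 - 9*g^2 + 3*g + 8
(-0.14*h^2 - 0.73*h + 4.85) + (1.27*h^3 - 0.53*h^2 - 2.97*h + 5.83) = 1.27*h^3 - 0.67*h^2 - 3.7*h + 10.68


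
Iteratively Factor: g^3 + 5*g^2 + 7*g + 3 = (g + 3)*(g^2 + 2*g + 1) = (g + 1)*(g + 3)*(g + 1)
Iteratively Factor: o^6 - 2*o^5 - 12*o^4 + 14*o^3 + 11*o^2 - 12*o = (o - 1)*(o^5 - o^4 - 13*o^3 + o^2 + 12*o) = o*(o - 1)*(o^4 - o^3 - 13*o^2 + o + 12) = o*(o - 1)*(o + 1)*(o^3 - 2*o^2 - 11*o + 12) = o*(o - 1)^2*(o + 1)*(o^2 - o - 12) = o*(o - 4)*(o - 1)^2*(o + 1)*(o + 3)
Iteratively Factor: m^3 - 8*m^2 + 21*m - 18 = (m - 3)*(m^2 - 5*m + 6) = (m - 3)*(m - 2)*(m - 3)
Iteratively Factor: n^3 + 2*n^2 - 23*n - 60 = (n - 5)*(n^2 + 7*n + 12) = (n - 5)*(n + 4)*(n + 3)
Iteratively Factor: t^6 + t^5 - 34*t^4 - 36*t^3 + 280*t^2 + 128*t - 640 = (t - 5)*(t^5 + 6*t^4 - 4*t^3 - 56*t^2 + 128) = (t - 5)*(t + 2)*(t^4 + 4*t^3 - 12*t^2 - 32*t + 64) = (t - 5)*(t - 2)*(t + 2)*(t^3 + 6*t^2 - 32) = (t - 5)*(t - 2)*(t + 2)*(t + 4)*(t^2 + 2*t - 8) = (t - 5)*(t - 2)*(t + 2)*(t + 4)^2*(t - 2)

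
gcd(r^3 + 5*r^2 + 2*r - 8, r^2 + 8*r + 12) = r + 2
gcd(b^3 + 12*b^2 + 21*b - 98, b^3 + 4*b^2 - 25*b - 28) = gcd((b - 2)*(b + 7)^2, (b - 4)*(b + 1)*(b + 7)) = b + 7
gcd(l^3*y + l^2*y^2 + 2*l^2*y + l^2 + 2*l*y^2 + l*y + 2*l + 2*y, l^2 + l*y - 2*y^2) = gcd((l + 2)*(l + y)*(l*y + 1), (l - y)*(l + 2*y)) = 1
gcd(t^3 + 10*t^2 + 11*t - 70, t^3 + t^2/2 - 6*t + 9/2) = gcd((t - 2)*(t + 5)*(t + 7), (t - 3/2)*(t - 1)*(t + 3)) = 1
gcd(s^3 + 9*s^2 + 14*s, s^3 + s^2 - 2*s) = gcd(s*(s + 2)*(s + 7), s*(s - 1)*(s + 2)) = s^2 + 2*s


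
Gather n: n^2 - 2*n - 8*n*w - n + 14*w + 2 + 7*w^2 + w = n^2 + n*(-8*w - 3) + 7*w^2 + 15*w + 2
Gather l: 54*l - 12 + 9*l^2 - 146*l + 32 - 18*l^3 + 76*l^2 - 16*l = -18*l^3 + 85*l^2 - 108*l + 20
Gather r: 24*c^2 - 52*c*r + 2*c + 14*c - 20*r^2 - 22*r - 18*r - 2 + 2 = 24*c^2 + 16*c - 20*r^2 + r*(-52*c - 40)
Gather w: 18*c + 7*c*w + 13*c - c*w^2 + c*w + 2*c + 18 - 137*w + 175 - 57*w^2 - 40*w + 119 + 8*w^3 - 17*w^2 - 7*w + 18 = 33*c + 8*w^3 + w^2*(-c - 74) + w*(8*c - 184) + 330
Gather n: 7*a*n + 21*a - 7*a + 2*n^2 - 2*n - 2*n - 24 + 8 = 14*a + 2*n^2 + n*(7*a - 4) - 16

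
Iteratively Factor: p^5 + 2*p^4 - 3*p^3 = (p)*(p^4 + 2*p^3 - 3*p^2) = p*(p - 1)*(p^3 + 3*p^2) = p^2*(p - 1)*(p^2 + 3*p) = p^3*(p - 1)*(p + 3)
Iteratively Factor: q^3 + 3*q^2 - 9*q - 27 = (q - 3)*(q^2 + 6*q + 9) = (q - 3)*(q + 3)*(q + 3)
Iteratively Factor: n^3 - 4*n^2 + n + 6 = (n - 2)*(n^2 - 2*n - 3) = (n - 2)*(n + 1)*(n - 3)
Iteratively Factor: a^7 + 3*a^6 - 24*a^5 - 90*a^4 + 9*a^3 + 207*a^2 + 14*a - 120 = (a - 1)*(a^6 + 4*a^5 - 20*a^4 - 110*a^3 - 101*a^2 + 106*a + 120) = (a - 1)*(a + 4)*(a^5 - 20*a^3 - 30*a^2 + 19*a + 30) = (a - 1)*(a + 1)*(a + 4)*(a^4 - a^3 - 19*a^2 - 11*a + 30) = (a - 1)*(a + 1)*(a + 2)*(a + 4)*(a^3 - 3*a^2 - 13*a + 15) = (a - 1)*(a + 1)*(a + 2)*(a + 3)*(a + 4)*(a^2 - 6*a + 5) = (a - 5)*(a - 1)*(a + 1)*(a + 2)*(a + 3)*(a + 4)*(a - 1)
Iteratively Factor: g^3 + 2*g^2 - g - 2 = (g - 1)*(g^2 + 3*g + 2) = (g - 1)*(g + 2)*(g + 1)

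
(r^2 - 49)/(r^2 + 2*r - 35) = (r - 7)/(r - 5)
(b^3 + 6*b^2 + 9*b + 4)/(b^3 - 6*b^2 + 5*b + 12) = (b^2 + 5*b + 4)/(b^2 - 7*b + 12)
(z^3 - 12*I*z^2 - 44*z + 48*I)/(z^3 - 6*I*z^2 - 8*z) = (z - 6*I)/z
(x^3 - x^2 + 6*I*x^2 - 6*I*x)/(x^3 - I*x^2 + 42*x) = (x - 1)/(x - 7*I)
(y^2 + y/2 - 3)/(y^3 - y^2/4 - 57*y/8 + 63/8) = 4*(y + 2)/(4*y^2 + 5*y - 21)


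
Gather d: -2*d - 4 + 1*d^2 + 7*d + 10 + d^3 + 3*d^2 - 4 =d^3 + 4*d^2 + 5*d + 2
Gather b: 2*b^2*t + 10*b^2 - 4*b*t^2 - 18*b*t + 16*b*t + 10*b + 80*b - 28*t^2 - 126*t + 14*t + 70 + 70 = b^2*(2*t + 10) + b*(-4*t^2 - 2*t + 90) - 28*t^2 - 112*t + 140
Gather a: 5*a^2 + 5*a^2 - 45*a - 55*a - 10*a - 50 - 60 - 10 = 10*a^2 - 110*a - 120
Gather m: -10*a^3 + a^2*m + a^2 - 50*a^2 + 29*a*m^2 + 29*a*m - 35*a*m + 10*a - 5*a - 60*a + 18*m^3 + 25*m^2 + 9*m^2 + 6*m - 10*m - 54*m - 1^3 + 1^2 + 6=-10*a^3 - 49*a^2 - 55*a + 18*m^3 + m^2*(29*a + 34) + m*(a^2 - 6*a - 58) + 6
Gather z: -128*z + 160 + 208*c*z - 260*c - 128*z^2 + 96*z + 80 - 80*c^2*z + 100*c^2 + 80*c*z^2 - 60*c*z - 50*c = 100*c^2 - 310*c + z^2*(80*c - 128) + z*(-80*c^2 + 148*c - 32) + 240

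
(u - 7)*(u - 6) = u^2 - 13*u + 42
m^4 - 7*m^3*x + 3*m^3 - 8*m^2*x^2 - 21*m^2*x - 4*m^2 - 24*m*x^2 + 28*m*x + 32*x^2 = (m - 1)*(m + 4)*(m - 8*x)*(m + x)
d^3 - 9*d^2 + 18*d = d*(d - 6)*(d - 3)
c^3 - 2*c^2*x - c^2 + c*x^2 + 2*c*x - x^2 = (c - 1)*(c - x)^2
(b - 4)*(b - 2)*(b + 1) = b^3 - 5*b^2 + 2*b + 8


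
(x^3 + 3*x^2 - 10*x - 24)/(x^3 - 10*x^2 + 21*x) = (x^2 + 6*x + 8)/(x*(x - 7))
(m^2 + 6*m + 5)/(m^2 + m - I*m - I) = (m + 5)/(m - I)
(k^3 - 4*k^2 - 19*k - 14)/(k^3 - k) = (k^2 - 5*k - 14)/(k*(k - 1))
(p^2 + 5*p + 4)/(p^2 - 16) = (p + 1)/(p - 4)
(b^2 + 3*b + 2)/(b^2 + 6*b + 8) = (b + 1)/(b + 4)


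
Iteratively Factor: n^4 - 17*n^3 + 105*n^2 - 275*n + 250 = (n - 5)*(n^3 - 12*n^2 + 45*n - 50) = (n - 5)^2*(n^2 - 7*n + 10) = (n - 5)^3*(n - 2)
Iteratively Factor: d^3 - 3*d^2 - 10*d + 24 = (d - 4)*(d^2 + d - 6) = (d - 4)*(d - 2)*(d + 3)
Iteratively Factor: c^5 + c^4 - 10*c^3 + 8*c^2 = (c - 1)*(c^4 + 2*c^3 - 8*c^2) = (c - 1)*(c + 4)*(c^3 - 2*c^2) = c*(c - 1)*(c + 4)*(c^2 - 2*c) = c^2*(c - 1)*(c + 4)*(c - 2)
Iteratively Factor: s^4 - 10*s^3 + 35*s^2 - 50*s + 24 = (s - 2)*(s^3 - 8*s^2 + 19*s - 12) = (s - 3)*(s - 2)*(s^2 - 5*s + 4) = (s - 4)*(s - 3)*(s - 2)*(s - 1)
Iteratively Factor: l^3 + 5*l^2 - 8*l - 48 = (l + 4)*(l^2 + l - 12) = (l + 4)^2*(l - 3)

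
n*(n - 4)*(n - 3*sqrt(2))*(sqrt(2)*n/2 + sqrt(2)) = sqrt(2)*n^4/2 - 3*n^3 - sqrt(2)*n^3 - 4*sqrt(2)*n^2 + 6*n^2 + 24*n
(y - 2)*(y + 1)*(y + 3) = y^3 + 2*y^2 - 5*y - 6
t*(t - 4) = t^2 - 4*t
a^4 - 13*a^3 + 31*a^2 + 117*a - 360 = (a - 8)*(a - 5)*(a - 3)*(a + 3)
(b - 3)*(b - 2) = b^2 - 5*b + 6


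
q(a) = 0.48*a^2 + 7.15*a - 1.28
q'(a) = 0.96*a + 7.15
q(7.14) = 74.24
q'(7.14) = 14.00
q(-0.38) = -3.93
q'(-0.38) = 6.79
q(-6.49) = -27.47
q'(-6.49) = 0.92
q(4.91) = 45.40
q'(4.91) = 11.86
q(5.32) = 50.34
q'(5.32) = 12.26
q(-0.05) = -1.64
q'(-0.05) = 7.10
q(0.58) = 3.03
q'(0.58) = 7.71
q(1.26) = 8.49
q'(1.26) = 8.36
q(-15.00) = -0.53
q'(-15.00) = -7.25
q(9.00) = 101.95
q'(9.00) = 15.79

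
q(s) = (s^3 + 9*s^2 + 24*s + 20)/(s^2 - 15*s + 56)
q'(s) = (15 - 2*s)*(s^3 + 9*s^2 + 24*s + 20)/(s^2 - 15*s + 56)^2 + (3*s^2 + 18*s + 24)/(s^2 - 15*s + 56) = (s^4 - 30*s^3 + 9*s^2 + 968*s + 1644)/(s^4 - 30*s^3 + 337*s^2 - 1680*s + 3136)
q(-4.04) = 0.03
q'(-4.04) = 0.01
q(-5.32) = -0.02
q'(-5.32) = 0.08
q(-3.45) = 0.03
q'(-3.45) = -0.02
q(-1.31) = 0.02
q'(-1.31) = 0.08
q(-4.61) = 0.02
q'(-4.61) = 0.04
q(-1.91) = 0.00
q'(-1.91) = 0.01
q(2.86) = 8.72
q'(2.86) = 8.50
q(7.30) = -5065.84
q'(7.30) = 8147.94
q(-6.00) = -0.09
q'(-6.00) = 0.12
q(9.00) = 847.00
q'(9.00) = -1056.00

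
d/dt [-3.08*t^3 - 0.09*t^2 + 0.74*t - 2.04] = -9.24*t^2 - 0.18*t + 0.74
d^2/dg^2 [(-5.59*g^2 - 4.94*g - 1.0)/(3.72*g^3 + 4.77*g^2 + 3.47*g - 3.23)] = (-154.713312*g^6 - 410.170176*g^5 - 259.05708*g^4 - 1136.464674*g^3 - 1443.006702*g^2 - 628.071444*g - 282.27185)/(51.478848*g^9 + 198.027504*g^8 + 397.980108*g^7 + 343.875645*g^6 + 27.347661*g^5 - 298.335114*g^4 - 162.562735*g^3 + 32.618478*g^2 + 108.606489*g - 33.698267)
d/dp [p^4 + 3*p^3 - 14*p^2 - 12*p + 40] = 4*p^3 + 9*p^2 - 28*p - 12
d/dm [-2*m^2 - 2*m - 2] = -4*m - 2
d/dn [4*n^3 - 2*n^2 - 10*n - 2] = 12*n^2 - 4*n - 10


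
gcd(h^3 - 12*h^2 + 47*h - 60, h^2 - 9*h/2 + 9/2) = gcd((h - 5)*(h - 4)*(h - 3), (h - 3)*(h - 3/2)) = h - 3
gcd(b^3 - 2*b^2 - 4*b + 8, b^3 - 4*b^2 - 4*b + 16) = b^2 - 4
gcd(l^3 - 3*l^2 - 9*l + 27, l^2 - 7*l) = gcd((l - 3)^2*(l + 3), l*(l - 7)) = 1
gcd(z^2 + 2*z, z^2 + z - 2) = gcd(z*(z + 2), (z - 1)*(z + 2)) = z + 2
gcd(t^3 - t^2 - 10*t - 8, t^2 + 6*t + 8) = t + 2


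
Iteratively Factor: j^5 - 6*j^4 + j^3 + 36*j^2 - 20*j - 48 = (j - 4)*(j^4 - 2*j^3 - 7*j^2 + 8*j + 12) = (j - 4)*(j - 2)*(j^3 - 7*j - 6) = (j - 4)*(j - 3)*(j - 2)*(j^2 + 3*j + 2) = (j - 4)*(j - 3)*(j - 2)*(j + 1)*(j + 2)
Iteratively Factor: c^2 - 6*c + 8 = (c - 4)*(c - 2)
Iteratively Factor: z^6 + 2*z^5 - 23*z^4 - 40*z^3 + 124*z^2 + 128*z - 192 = (z - 4)*(z^5 + 6*z^4 + z^3 - 36*z^2 - 20*z + 48) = (z - 4)*(z + 2)*(z^4 + 4*z^3 - 7*z^2 - 22*z + 24) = (z - 4)*(z + 2)*(z + 4)*(z^3 - 7*z + 6) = (z - 4)*(z + 2)*(z + 3)*(z + 4)*(z^2 - 3*z + 2) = (z - 4)*(z - 2)*(z + 2)*(z + 3)*(z + 4)*(z - 1)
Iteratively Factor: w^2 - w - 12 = (w + 3)*(w - 4)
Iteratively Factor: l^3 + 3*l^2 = (l + 3)*(l^2) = l*(l + 3)*(l)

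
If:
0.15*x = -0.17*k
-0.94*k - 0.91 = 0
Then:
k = -0.97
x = 1.10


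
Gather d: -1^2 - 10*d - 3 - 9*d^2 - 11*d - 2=-9*d^2 - 21*d - 6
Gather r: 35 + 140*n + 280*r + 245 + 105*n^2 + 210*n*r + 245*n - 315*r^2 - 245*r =105*n^2 + 385*n - 315*r^2 + r*(210*n + 35) + 280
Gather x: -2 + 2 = 0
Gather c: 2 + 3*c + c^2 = c^2 + 3*c + 2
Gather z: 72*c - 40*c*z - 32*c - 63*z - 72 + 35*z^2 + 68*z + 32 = 40*c + 35*z^2 + z*(5 - 40*c) - 40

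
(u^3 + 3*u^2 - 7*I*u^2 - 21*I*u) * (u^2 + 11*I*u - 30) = u^5 + 3*u^4 + 4*I*u^4 + 47*u^3 + 12*I*u^3 + 141*u^2 + 210*I*u^2 + 630*I*u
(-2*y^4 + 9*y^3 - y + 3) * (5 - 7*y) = 14*y^5 - 73*y^4 + 45*y^3 + 7*y^2 - 26*y + 15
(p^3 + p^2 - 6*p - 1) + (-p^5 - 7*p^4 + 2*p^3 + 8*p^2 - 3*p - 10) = -p^5 - 7*p^4 + 3*p^3 + 9*p^2 - 9*p - 11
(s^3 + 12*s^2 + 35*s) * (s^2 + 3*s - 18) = s^5 + 15*s^4 + 53*s^3 - 111*s^2 - 630*s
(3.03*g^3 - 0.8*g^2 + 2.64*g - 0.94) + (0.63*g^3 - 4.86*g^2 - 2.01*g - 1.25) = 3.66*g^3 - 5.66*g^2 + 0.63*g - 2.19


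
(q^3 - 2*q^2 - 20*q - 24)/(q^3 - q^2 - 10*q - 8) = (q^2 - 4*q - 12)/(q^2 - 3*q - 4)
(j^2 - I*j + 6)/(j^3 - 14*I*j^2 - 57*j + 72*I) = (j + 2*I)/(j^2 - 11*I*j - 24)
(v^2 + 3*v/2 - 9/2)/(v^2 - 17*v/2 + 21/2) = (v + 3)/(v - 7)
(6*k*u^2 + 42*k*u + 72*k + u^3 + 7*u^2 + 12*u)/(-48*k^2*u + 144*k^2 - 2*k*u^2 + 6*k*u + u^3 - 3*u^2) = (u^2 + 7*u + 12)/(-8*k*u + 24*k + u^2 - 3*u)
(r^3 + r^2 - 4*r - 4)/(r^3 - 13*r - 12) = (r^2 - 4)/(r^2 - r - 12)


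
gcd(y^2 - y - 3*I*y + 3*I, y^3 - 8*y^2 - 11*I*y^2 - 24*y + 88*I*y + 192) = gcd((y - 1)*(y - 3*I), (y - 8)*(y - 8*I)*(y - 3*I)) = y - 3*I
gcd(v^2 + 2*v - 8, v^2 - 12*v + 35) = 1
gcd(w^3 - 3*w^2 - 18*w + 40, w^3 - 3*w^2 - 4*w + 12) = w - 2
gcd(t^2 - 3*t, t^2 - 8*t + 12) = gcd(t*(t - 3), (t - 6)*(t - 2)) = 1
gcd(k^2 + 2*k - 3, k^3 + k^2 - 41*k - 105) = k + 3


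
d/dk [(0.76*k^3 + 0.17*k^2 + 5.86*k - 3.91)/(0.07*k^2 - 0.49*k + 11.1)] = (0.0532*k^4 - 0.7448*k^3 + 24.8145*k^2 + 4.3214*k + 63.1301)/(0.0049*k^4 - 0.0686*k^3 + 1.7941*k^2 - 10.878*k + 123.21)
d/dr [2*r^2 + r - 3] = 4*r + 1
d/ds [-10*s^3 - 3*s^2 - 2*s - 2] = -30*s^2 - 6*s - 2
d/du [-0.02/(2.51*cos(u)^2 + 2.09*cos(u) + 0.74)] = -(0.1004*cos(u) + 0.0418)*sin(u)/(2.51*cos(u)^2 + 2.09*cos(u) + 0.74)^2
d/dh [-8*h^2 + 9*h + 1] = 9 - 16*h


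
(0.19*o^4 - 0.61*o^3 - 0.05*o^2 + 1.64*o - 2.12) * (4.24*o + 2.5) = 0.8056*o^5 - 2.1114*o^4 - 1.737*o^3 + 6.8286*o^2 - 4.8888*o - 5.3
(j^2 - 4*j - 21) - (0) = j^2 - 4*j - 21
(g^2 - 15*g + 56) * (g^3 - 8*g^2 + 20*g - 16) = g^5 - 23*g^4 + 196*g^3 - 764*g^2 + 1360*g - 896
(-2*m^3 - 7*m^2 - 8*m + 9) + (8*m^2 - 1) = -2*m^3 + m^2 - 8*m + 8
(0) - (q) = -q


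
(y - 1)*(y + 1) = y^2 - 1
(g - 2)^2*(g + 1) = g^3 - 3*g^2 + 4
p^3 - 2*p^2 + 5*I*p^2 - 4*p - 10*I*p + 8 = (p - 2)*(p + I)*(p + 4*I)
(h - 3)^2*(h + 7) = h^3 + h^2 - 33*h + 63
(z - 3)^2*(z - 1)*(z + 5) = z^4 - 2*z^3 - 20*z^2 + 66*z - 45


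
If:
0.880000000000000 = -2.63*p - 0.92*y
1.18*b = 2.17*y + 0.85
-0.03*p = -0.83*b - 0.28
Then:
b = -0.34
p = -0.13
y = -0.58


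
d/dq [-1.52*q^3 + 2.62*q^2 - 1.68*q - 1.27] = -4.56*q^2 + 5.24*q - 1.68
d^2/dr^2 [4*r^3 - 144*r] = 24*r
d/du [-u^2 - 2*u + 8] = -2*u - 2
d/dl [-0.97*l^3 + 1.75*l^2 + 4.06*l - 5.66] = -2.91*l^2 + 3.5*l + 4.06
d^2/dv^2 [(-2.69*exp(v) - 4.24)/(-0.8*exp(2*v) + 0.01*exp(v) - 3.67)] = (1.7216*exp(4*v) + 10.87592*exp(3*v) - 47.4888*exp(2*v) - 49.695413*exp(v) + 36.386949)*exp(v)/(0.512*exp(6*v) - 0.0192*exp(5*v) + 7.04664*exp(4*v) - 0.176161*exp(3*v) + 32.326461*exp(2*v) - 0.404067*exp(v) + 49.430863)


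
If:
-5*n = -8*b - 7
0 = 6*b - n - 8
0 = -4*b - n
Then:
No Solution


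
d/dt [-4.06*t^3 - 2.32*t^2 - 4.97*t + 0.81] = -12.18*t^2 - 4.64*t - 4.97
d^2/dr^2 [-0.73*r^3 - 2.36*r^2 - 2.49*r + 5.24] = -4.38*r - 4.72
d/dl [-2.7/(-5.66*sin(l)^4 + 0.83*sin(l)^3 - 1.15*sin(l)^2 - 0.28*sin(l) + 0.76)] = (-61.128*sin(l)^3 + 6.723*sin(l)^2 - 6.21*sin(l) - 0.756)*cos(l)/(5.66*sin(l)^4 - 0.83*sin(l)^3 + 1.15*sin(l)^2 + 0.28*sin(l) - 0.76)^2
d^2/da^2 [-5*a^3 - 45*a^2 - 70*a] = -30*a - 90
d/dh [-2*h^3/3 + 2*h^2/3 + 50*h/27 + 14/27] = -2*h^2 + 4*h/3 + 50/27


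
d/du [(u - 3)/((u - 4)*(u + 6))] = (-u^2 + 6*u - 18)/(u^4 + 4*u^3 - 44*u^2 - 96*u + 576)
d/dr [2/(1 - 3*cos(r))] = -6*sin(r)/(3*cos(r) - 1)^2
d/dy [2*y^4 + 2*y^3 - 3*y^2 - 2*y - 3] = 8*y^3 + 6*y^2 - 6*y - 2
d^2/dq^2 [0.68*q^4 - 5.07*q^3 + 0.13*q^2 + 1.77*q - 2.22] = 8.16*q^2 - 30.42*q + 0.26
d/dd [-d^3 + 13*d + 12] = 13 - 3*d^2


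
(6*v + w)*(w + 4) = 6*v*w + 24*v + w^2 + 4*w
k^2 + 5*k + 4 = (k + 1)*(k + 4)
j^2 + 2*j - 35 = (j - 5)*(j + 7)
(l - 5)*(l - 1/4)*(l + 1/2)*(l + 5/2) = l^4 - 9*l^3/4 - 53*l^2/4 - 45*l/16 + 25/16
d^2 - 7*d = d*(d - 7)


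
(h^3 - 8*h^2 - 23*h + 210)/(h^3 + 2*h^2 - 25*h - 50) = (h^2 - 13*h + 42)/(h^2 - 3*h - 10)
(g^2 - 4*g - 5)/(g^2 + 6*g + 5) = (g - 5)/(g + 5)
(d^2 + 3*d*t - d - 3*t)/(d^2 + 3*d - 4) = (d + 3*t)/(d + 4)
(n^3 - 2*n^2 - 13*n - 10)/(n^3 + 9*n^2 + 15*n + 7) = (n^2 - 3*n - 10)/(n^2 + 8*n + 7)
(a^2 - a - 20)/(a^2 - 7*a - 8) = (-a^2 + a + 20)/(-a^2 + 7*a + 8)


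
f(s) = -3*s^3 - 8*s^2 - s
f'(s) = -9*s^2 - 16*s - 1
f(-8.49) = 1267.73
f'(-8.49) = -513.88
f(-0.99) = -3.94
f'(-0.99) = 6.02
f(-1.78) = -6.65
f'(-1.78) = -1.04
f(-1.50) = -6.38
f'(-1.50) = 2.75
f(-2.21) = -4.48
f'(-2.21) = -9.60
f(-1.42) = -6.12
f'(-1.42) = 3.57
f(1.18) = -17.25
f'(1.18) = -32.41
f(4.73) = -501.18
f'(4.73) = -278.04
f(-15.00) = 8340.00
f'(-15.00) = -1786.00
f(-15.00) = 8340.00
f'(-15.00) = -1786.00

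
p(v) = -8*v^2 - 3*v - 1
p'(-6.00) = 93.00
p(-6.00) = -271.00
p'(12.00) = -195.00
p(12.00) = -1189.00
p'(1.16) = -21.56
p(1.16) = -15.24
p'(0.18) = -5.88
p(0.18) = -1.80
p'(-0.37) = 2.92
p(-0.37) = -0.99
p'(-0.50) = 5.00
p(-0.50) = -1.50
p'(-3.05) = 45.80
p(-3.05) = -66.27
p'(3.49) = -58.84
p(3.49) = -108.91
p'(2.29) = -39.64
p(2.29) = -49.82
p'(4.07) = -68.12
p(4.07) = -145.73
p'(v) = -16*v - 3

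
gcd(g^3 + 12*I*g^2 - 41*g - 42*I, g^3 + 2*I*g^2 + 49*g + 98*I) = g^2 + 9*I*g - 14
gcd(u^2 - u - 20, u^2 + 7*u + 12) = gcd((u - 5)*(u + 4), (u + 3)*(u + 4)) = u + 4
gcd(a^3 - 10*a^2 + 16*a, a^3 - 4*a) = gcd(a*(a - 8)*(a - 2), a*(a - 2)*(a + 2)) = a^2 - 2*a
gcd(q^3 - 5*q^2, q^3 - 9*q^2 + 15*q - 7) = 1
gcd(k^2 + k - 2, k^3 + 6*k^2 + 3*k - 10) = k^2 + k - 2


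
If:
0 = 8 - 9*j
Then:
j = 8/9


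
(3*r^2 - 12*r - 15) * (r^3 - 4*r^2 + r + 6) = 3*r^5 - 24*r^4 + 36*r^3 + 66*r^2 - 87*r - 90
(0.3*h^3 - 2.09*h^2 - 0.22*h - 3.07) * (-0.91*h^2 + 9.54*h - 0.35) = -0.273*h^5 + 4.7639*h^4 - 19.8434*h^3 + 1.4264*h^2 - 29.2108*h + 1.0745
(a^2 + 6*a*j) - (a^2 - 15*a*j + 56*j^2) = 21*a*j - 56*j^2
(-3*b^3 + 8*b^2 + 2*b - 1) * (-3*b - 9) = 9*b^4 + 3*b^3 - 78*b^2 - 15*b + 9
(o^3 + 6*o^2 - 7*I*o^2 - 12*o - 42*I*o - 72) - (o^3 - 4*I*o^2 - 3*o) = 6*o^2 - 3*I*o^2 - 9*o - 42*I*o - 72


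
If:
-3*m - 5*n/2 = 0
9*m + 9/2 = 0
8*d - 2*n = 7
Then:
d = 41/40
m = -1/2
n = 3/5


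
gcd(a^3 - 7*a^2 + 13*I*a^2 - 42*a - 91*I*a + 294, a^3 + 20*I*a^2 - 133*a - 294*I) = a^2 + 13*I*a - 42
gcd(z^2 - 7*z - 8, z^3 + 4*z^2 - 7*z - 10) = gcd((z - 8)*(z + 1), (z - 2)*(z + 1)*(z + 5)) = z + 1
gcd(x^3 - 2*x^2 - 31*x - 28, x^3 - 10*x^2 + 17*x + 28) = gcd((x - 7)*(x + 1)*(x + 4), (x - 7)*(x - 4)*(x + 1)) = x^2 - 6*x - 7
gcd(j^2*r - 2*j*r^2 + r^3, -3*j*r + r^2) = r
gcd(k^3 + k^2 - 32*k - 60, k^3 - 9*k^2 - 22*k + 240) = k^2 - k - 30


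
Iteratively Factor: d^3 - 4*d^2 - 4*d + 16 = (d - 4)*(d^2 - 4) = (d - 4)*(d - 2)*(d + 2)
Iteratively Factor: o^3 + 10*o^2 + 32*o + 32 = (o + 4)*(o^2 + 6*o + 8) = (o + 4)^2*(o + 2)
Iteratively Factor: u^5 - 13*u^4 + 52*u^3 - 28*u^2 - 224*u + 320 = (u - 2)*(u^4 - 11*u^3 + 30*u^2 + 32*u - 160) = (u - 4)*(u - 2)*(u^3 - 7*u^2 + 2*u + 40) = (u - 4)^2*(u - 2)*(u^2 - 3*u - 10) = (u - 4)^2*(u - 2)*(u + 2)*(u - 5)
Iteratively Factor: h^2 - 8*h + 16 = (h - 4)*(h - 4)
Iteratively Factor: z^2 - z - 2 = (z + 1)*(z - 2)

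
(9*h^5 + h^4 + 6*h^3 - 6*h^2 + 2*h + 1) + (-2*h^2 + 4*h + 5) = 9*h^5 + h^4 + 6*h^3 - 8*h^2 + 6*h + 6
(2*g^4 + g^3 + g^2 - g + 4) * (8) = 16*g^4 + 8*g^3 + 8*g^2 - 8*g + 32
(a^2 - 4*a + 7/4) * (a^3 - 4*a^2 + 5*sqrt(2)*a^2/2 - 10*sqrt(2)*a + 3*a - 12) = a^5 - 8*a^4 + 5*sqrt(2)*a^4/2 - 20*sqrt(2)*a^3 + 83*a^3/4 - 31*a^2 + 355*sqrt(2)*a^2/8 - 35*sqrt(2)*a/2 + 213*a/4 - 21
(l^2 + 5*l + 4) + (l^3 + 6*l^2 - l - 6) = l^3 + 7*l^2 + 4*l - 2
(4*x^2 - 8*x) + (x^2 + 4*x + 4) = 5*x^2 - 4*x + 4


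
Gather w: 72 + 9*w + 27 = 9*w + 99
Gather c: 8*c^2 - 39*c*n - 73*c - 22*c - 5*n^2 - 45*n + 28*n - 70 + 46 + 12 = 8*c^2 + c*(-39*n - 95) - 5*n^2 - 17*n - 12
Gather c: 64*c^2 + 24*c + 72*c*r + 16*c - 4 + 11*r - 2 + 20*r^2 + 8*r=64*c^2 + c*(72*r + 40) + 20*r^2 + 19*r - 6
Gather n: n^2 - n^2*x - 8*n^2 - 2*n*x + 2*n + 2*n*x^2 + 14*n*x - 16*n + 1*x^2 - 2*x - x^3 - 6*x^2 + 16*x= n^2*(-x - 7) + n*(2*x^2 + 12*x - 14) - x^3 - 5*x^2 + 14*x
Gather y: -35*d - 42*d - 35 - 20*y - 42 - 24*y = -77*d - 44*y - 77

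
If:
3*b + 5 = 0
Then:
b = -5/3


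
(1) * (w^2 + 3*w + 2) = w^2 + 3*w + 2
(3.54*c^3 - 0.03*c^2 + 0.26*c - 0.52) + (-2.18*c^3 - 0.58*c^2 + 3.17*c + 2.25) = 1.36*c^3 - 0.61*c^2 + 3.43*c + 1.73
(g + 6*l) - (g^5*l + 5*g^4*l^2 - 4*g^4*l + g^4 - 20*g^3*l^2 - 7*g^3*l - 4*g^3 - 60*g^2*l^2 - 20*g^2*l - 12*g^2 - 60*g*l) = -g^5*l - 5*g^4*l^2 + 4*g^4*l - g^4 + 20*g^3*l^2 + 7*g^3*l + 4*g^3 + 60*g^2*l^2 + 20*g^2*l + 12*g^2 + 60*g*l + g + 6*l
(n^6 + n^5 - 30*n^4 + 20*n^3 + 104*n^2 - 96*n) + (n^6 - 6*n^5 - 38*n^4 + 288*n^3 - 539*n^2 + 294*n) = 2*n^6 - 5*n^5 - 68*n^4 + 308*n^3 - 435*n^2 + 198*n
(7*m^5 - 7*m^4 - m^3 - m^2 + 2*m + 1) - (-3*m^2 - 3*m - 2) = 7*m^5 - 7*m^4 - m^3 + 2*m^2 + 5*m + 3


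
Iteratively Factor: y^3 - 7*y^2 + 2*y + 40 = (y - 4)*(y^2 - 3*y - 10) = (y - 4)*(y + 2)*(y - 5)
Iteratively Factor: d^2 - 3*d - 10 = (d + 2)*(d - 5)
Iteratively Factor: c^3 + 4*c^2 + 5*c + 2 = (c + 1)*(c^2 + 3*c + 2) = (c + 1)*(c + 2)*(c + 1)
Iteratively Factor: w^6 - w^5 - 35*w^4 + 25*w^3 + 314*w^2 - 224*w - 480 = (w + 4)*(w^5 - 5*w^4 - 15*w^3 + 85*w^2 - 26*w - 120) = (w - 3)*(w + 4)*(w^4 - 2*w^3 - 21*w^2 + 22*w + 40) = (w - 3)*(w + 1)*(w + 4)*(w^3 - 3*w^2 - 18*w + 40) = (w - 3)*(w + 1)*(w + 4)^2*(w^2 - 7*w + 10) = (w - 3)*(w - 2)*(w + 1)*(w + 4)^2*(w - 5)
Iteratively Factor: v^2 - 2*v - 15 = (v - 5)*(v + 3)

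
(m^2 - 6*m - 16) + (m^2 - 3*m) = 2*m^2 - 9*m - 16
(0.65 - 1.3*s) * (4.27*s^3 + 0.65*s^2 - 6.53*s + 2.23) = -5.551*s^4 + 1.9305*s^3 + 8.9115*s^2 - 7.1435*s + 1.4495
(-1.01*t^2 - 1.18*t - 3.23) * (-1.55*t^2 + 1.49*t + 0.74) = 1.5655*t^4 + 0.3241*t^3 + 2.5009*t^2 - 5.6859*t - 2.3902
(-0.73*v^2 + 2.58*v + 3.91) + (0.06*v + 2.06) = -0.73*v^2 + 2.64*v + 5.97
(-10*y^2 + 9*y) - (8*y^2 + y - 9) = -18*y^2 + 8*y + 9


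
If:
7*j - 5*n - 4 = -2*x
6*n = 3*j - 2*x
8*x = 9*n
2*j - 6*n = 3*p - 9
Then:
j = 2/3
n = 8/33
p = 293/99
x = 3/11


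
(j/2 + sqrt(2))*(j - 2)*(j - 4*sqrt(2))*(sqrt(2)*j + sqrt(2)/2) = sqrt(2)*j^4/2 - 2*j^3 - 3*sqrt(2)*j^3/4 - 17*sqrt(2)*j^2/2 + 3*j^2 + 2*j + 12*sqrt(2)*j + 8*sqrt(2)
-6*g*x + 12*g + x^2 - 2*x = (-6*g + x)*(x - 2)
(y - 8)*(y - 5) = y^2 - 13*y + 40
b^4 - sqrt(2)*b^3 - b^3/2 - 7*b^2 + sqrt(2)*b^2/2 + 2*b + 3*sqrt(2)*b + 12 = (b - 2)*(b + 3/2)*(b - 2*sqrt(2))*(b + sqrt(2))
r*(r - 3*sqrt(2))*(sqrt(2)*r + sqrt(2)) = sqrt(2)*r^3 - 6*r^2 + sqrt(2)*r^2 - 6*r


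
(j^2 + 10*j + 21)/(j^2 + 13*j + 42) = (j + 3)/(j + 6)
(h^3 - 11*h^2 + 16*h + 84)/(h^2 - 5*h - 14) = h - 6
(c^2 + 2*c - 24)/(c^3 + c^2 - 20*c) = (c + 6)/(c*(c + 5))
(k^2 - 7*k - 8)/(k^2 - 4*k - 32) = (k + 1)/(k + 4)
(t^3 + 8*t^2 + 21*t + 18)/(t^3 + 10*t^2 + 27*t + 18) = (t^2 + 5*t + 6)/(t^2 + 7*t + 6)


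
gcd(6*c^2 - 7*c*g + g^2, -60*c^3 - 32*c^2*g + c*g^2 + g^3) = 6*c - g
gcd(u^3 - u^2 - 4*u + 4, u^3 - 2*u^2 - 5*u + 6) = u^2 + u - 2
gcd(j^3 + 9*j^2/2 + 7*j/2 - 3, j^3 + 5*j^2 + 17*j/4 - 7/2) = j^2 + 3*j/2 - 1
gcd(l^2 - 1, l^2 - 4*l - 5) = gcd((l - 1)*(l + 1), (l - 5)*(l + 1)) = l + 1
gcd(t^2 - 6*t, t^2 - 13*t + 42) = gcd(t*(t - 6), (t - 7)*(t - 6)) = t - 6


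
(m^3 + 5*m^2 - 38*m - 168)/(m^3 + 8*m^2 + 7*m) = (m^2 - 2*m - 24)/(m*(m + 1))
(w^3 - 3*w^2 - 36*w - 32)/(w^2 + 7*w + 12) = (w^2 - 7*w - 8)/(w + 3)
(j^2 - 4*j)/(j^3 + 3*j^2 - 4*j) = (j - 4)/(j^2 + 3*j - 4)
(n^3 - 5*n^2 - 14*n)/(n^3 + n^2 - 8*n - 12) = n*(n - 7)/(n^2 - n - 6)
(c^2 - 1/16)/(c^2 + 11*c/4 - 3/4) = (c + 1/4)/(c + 3)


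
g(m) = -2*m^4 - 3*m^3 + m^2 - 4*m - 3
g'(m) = -8*m^3 - 9*m^2 + 2*m - 4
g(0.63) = -6.19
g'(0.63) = -8.31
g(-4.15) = -347.99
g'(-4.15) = 404.48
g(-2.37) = -11.07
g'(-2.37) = 47.20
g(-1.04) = 3.28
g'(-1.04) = -6.82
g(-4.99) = -825.42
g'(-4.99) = 755.93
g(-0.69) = 0.77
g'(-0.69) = -7.04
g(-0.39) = -1.16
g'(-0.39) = -5.67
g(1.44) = -24.24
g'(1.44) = -43.67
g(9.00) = -15267.00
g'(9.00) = -6547.00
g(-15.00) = -90843.00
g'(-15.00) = 24941.00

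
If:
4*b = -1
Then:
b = -1/4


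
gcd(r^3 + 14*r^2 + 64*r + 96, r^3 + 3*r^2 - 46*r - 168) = r^2 + 10*r + 24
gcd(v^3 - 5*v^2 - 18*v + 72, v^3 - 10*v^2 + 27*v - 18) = v^2 - 9*v + 18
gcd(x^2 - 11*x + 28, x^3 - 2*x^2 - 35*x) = x - 7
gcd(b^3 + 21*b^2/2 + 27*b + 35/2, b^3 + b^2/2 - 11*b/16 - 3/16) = b + 1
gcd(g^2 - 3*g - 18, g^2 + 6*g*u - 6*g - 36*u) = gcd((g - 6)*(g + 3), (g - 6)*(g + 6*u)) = g - 6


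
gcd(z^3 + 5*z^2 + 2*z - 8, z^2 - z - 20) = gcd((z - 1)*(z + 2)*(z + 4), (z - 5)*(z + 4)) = z + 4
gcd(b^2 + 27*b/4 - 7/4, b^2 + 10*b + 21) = b + 7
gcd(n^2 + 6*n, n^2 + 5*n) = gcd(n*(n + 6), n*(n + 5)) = n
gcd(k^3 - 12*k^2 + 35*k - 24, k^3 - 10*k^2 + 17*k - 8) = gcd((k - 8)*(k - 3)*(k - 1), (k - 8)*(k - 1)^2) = k^2 - 9*k + 8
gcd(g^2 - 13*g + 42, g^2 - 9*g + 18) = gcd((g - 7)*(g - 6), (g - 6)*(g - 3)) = g - 6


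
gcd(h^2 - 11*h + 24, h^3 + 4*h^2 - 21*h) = h - 3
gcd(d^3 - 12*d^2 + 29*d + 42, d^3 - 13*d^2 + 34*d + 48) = d^2 - 5*d - 6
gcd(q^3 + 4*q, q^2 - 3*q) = q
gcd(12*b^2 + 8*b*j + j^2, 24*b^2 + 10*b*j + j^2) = 6*b + j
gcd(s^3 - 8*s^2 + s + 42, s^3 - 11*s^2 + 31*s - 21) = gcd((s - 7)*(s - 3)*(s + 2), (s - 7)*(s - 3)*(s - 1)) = s^2 - 10*s + 21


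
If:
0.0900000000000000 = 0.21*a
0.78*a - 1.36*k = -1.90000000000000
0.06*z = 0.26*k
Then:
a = 0.43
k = 1.64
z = 7.12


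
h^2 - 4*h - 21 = (h - 7)*(h + 3)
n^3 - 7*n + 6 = (n - 2)*(n - 1)*(n + 3)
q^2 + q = q*(q + 1)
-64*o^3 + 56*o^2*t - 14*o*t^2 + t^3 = (-8*o + t)*(-4*o + t)*(-2*o + t)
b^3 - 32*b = b*(b - 4*sqrt(2))*(b + 4*sqrt(2))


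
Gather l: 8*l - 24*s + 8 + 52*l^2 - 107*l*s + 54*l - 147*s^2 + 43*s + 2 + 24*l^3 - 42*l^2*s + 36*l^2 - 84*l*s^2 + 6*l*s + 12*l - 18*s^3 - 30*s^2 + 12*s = 24*l^3 + l^2*(88 - 42*s) + l*(-84*s^2 - 101*s + 74) - 18*s^3 - 177*s^2 + 31*s + 10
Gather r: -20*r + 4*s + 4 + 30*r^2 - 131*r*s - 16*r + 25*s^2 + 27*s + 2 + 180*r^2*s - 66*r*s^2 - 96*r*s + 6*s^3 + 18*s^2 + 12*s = r^2*(180*s + 30) + r*(-66*s^2 - 227*s - 36) + 6*s^3 + 43*s^2 + 43*s + 6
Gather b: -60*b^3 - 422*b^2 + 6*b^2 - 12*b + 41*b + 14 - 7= -60*b^3 - 416*b^2 + 29*b + 7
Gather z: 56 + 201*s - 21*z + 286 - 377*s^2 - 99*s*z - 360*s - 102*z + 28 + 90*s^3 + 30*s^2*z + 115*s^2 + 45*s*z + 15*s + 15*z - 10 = 90*s^3 - 262*s^2 - 144*s + z*(30*s^2 - 54*s - 108) + 360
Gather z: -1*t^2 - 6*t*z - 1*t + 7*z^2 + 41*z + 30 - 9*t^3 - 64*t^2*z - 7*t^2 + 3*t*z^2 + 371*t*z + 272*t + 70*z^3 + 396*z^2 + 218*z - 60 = -9*t^3 - 8*t^2 + 271*t + 70*z^3 + z^2*(3*t + 403) + z*(-64*t^2 + 365*t + 259) - 30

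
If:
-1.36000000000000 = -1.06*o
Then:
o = 1.28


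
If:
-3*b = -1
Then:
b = 1/3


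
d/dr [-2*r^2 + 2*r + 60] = 2 - 4*r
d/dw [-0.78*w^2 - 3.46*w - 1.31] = -1.56*w - 3.46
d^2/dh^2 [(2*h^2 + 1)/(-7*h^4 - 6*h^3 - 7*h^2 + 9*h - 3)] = 2*(-294*h^8 - 252*h^7 - 464*h^6 - 1386*h^5 - 477*h^4 - 84*h^3 + 267*h^2 + 243*h - 78)/(343*h^12 + 882*h^11 + 1785*h^10 + 657*h^9 - 42*h^8 - 1980*h^7 + 982*h^6 - 243*h^5 + 1359*h^4 - 1701*h^3 + 918*h^2 - 243*h + 27)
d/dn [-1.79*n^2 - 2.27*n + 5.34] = -3.58*n - 2.27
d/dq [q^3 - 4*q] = 3*q^2 - 4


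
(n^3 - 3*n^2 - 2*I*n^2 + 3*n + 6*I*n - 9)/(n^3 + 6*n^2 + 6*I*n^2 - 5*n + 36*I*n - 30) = (n^2 - 3*n*(1 + I) + 9*I)/(n^2 + n*(6 + 5*I) + 30*I)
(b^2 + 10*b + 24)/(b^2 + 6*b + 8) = (b + 6)/(b + 2)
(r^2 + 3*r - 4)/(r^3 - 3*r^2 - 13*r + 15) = (r + 4)/(r^2 - 2*r - 15)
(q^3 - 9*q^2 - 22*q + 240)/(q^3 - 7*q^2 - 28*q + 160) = (q - 6)/(q - 4)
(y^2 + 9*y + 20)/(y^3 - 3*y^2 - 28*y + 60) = (y + 4)/(y^2 - 8*y + 12)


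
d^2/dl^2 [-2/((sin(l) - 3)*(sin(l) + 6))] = 2*(4*sin(l)^4 + 9*sin(l)^3 + 75*sin(l)^2 + 36*sin(l) - 54)/((sin(l) - 3)^3*(sin(l) + 6)^3)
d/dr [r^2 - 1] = 2*r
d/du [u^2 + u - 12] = 2*u + 1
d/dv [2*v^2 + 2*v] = 4*v + 2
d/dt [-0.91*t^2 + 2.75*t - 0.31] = 2.75 - 1.82*t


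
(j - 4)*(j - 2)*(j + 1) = j^3 - 5*j^2 + 2*j + 8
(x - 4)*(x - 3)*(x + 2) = x^3 - 5*x^2 - 2*x + 24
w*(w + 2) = w^2 + 2*w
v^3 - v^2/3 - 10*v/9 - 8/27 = (v - 4/3)*(v + 1/3)*(v + 2/3)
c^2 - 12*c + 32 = (c - 8)*(c - 4)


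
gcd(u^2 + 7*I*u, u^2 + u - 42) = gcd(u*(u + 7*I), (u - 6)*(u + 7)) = 1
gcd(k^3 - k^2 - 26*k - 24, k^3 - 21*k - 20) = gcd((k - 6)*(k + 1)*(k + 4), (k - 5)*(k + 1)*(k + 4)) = k^2 + 5*k + 4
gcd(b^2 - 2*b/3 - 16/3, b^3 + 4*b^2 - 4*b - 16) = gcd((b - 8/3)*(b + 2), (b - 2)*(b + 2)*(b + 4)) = b + 2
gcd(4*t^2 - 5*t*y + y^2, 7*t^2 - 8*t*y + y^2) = -t + y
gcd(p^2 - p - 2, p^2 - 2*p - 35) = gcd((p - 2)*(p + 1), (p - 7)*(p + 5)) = 1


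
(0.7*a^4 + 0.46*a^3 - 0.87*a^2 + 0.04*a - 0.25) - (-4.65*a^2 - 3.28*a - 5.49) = 0.7*a^4 + 0.46*a^3 + 3.78*a^2 + 3.32*a + 5.24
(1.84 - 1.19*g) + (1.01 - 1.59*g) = 2.85 - 2.78*g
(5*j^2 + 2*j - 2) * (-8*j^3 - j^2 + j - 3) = -40*j^5 - 21*j^4 + 19*j^3 - 11*j^2 - 8*j + 6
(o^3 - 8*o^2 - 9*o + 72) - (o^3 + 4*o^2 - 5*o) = -12*o^2 - 4*o + 72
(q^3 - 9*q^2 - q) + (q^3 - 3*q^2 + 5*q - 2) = 2*q^3 - 12*q^2 + 4*q - 2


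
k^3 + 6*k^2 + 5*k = k*(k + 1)*(k + 5)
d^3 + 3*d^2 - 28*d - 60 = (d - 5)*(d + 2)*(d + 6)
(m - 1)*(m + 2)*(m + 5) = m^3 + 6*m^2 + 3*m - 10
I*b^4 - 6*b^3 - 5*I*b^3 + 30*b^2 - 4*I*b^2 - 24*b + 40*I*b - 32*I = (b - 4)*(b + 2*I)*(b + 4*I)*(I*b - I)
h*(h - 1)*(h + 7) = h^3 + 6*h^2 - 7*h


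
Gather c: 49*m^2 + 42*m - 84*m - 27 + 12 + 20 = 49*m^2 - 42*m + 5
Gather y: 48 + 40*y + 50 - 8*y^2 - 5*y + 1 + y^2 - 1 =-7*y^2 + 35*y + 98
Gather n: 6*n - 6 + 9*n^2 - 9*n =9*n^2 - 3*n - 6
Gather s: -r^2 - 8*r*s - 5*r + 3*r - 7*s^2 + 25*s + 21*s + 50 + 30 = -r^2 - 2*r - 7*s^2 + s*(46 - 8*r) + 80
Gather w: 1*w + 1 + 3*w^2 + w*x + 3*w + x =3*w^2 + w*(x + 4) + x + 1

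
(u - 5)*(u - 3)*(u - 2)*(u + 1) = u^4 - 9*u^3 + 21*u^2 + u - 30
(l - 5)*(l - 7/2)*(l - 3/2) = l^3 - 10*l^2 + 121*l/4 - 105/4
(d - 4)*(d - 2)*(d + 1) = d^3 - 5*d^2 + 2*d + 8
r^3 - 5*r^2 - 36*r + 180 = (r - 6)*(r - 5)*(r + 6)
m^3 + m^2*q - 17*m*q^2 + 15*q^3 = (m - 3*q)*(m - q)*(m + 5*q)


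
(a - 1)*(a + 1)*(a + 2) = a^3 + 2*a^2 - a - 2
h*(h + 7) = h^2 + 7*h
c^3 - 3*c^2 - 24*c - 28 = (c - 7)*(c + 2)^2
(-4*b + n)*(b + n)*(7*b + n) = -28*b^3 - 25*b^2*n + 4*b*n^2 + n^3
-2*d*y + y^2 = y*(-2*d + y)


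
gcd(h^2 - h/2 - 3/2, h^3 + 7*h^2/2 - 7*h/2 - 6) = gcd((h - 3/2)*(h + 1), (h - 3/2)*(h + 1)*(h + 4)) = h^2 - h/2 - 3/2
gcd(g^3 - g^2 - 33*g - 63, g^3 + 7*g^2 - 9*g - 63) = g + 3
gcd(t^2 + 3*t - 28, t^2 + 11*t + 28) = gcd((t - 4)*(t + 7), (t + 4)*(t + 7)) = t + 7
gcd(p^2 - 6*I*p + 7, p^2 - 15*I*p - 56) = p - 7*I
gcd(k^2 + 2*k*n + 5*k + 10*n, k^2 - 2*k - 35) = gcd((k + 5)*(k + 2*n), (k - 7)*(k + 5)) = k + 5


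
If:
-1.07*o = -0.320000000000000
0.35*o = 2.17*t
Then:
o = 0.30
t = 0.05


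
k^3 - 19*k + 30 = (k - 3)*(k - 2)*(k + 5)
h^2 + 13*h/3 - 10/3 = (h - 2/3)*(h + 5)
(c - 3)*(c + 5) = c^2 + 2*c - 15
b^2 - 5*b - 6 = (b - 6)*(b + 1)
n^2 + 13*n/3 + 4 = (n + 4/3)*(n + 3)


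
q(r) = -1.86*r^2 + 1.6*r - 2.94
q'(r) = 1.6 - 3.72*r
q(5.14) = -43.86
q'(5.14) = -17.52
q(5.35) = -47.62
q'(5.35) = -18.30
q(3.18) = -16.66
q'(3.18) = -10.23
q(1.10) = -3.43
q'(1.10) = -2.49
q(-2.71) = -20.94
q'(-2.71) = 11.68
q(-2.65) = -20.24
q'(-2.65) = 11.46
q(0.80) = -2.85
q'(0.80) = -1.38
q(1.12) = -3.48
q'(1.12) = -2.57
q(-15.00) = -445.44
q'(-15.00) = 57.40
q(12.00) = -251.58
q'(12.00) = -43.04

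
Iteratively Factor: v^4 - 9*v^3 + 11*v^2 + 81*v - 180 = (v - 5)*(v^3 - 4*v^2 - 9*v + 36) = (v - 5)*(v - 3)*(v^2 - v - 12) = (v - 5)*(v - 4)*(v - 3)*(v + 3)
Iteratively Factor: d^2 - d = (d - 1)*(d)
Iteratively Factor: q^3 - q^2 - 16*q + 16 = (q - 1)*(q^2 - 16) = (q - 1)*(q + 4)*(q - 4)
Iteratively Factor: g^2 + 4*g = (g + 4)*(g)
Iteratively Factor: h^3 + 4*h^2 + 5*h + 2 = (h + 1)*(h^2 + 3*h + 2) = (h + 1)*(h + 2)*(h + 1)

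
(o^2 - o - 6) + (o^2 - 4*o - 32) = 2*o^2 - 5*o - 38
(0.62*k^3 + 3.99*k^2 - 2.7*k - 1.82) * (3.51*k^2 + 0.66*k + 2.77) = 2.1762*k^5 + 14.4141*k^4 - 5.1262*k^3 + 2.8821*k^2 - 8.6802*k - 5.0414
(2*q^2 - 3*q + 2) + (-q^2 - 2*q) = q^2 - 5*q + 2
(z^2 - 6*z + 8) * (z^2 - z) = z^4 - 7*z^3 + 14*z^2 - 8*z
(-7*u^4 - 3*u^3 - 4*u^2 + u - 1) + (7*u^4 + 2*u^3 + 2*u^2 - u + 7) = -u^3 - 2*u^2 + 6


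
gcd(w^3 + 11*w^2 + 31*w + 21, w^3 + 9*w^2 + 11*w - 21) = w^2 + 10*w + 21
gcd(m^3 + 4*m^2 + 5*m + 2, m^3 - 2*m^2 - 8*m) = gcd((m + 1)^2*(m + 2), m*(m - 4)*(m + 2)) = m + 2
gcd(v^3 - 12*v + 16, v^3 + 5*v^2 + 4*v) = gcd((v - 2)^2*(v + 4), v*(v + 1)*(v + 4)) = v + 4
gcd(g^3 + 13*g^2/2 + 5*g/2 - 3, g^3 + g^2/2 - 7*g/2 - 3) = g + 1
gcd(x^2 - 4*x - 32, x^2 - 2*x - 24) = x + 4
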